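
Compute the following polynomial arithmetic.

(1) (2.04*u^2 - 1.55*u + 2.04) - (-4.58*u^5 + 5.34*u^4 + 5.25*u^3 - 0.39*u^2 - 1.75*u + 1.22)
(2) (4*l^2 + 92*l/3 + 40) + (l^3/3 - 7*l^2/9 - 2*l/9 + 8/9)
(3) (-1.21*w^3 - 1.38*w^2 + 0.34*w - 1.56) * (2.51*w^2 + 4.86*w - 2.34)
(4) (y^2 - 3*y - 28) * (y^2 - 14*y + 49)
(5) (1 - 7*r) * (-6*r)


(1) = 4.58*u^5 - 5.34*u^4 - 5.25*u^3 + 2.43*u^2 + 0.2*u + 0.82
(2) = l^3/3 + 29*l^2/9 + 274*l/9 + 368/9
(3) = -3.0371*w^5 - 9.3444*w^4 - 3.022*w^3 + 0.966*w^2 - 8.3772*w + 3.6504
(4) = y^4 - 17*y^3 + 63*y^2 + 245*y - 1372
(5) = 42*r^2 - 6*r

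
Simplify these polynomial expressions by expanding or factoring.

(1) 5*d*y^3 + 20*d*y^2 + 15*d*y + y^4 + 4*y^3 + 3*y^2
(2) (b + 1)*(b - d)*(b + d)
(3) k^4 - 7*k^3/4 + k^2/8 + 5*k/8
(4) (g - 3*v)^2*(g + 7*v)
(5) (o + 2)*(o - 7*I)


(1) = y*(5*d + y)*(y + 1)*(y + 3)
(2) = b^3 + b^2 - b*d^2 - d^2
(3) = k*(k - 5/4)*(k - 1)*(k + 1/2)
(4) = g^3 + g^2*v - 33*g*v^2 + 63*v^3
(5) = o^2 + 2*o - 7*I*o - 14*I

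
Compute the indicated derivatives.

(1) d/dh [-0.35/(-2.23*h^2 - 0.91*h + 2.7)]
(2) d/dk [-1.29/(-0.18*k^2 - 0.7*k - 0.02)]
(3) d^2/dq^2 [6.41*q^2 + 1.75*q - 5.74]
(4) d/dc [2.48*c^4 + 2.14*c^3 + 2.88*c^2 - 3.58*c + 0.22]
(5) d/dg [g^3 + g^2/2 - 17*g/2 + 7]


(1) = (-1.561*h - 0.3185)/(2.23*h^2 + 0.91*h - 2.7)^2
(2) = (-0.4644*k - 0.903)/(0.18*k^2 + 0.7*k + 0.02)^2
(3) = 12.8200000000000
(4) = 9.92*c^3 + 6.42*c^2 + 5.76*c - 3.58
(5) = 3*g^2 + g - 17/2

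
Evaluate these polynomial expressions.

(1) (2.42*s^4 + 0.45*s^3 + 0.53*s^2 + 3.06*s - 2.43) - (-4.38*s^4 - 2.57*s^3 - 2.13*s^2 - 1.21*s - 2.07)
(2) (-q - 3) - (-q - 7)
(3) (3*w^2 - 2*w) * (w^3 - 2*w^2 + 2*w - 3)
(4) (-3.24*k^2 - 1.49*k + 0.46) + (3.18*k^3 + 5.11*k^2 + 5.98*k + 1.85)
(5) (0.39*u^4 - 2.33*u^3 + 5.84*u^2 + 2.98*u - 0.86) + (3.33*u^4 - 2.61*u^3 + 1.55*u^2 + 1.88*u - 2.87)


(1) = 6.8*s^4 + 3.02*s^3 + 2.66*s^2 + 4.27*s - 0.36
(2) = 4
(3) = 3*w^5 - 8*w^4 + 10*w^3 - 13*w^2 + 6*w
(4) = 3.18*k^3 + 1.87*k^2 + 4.49*k + 2.31
(5) = 3.72*u^4 - 4.94*u^3 + 7.39*u^2 + 4.86*u - 3.73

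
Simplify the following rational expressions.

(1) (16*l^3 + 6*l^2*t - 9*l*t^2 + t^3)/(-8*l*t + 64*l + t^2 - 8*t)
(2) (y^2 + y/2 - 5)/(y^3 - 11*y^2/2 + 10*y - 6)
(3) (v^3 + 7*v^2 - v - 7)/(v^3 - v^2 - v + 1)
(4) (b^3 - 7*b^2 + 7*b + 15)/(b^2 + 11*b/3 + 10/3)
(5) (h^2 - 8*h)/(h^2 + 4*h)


(1) = (-2*l^2 - l*t + t^2)/(t - 8)
(2) = (2*y + 5)/(2*y^2 - 7*y + 6)
(3) = (v + 7)/(v - 1)
(4) = (3*b^3 - 21*b^2 + 21*b + 45)/(3*b^2 + 11*b + 10)
(5) = (h - 8)/(h + 4)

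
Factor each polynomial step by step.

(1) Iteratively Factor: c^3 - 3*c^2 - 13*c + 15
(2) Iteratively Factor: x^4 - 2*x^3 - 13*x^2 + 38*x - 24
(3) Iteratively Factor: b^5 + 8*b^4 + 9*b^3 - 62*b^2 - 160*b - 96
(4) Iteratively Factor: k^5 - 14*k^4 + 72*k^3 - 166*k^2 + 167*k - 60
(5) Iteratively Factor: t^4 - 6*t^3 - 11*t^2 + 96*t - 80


(1) = (c - 5)*(c^2 + 2*c - 3) = (c - 5)*(c - 1)*(c + 3)
(2) = (x - 3)*(x^3 + x^2 - 10*x + 8) = (x - 3)*(x - 1)*(x^2 + 2*x - 8) = (x - 3)*(x - 1)*(x + 4)*(x - 2)
(3) = (b + 1)*(b^4 + 7*b^3 + 2*b^2 - 64*b - 96) = (b - 3)*(b + 1)*(b^3 + 10*b^2 + 32*b + 32) = (b - 3)*(b + 1)*(b + 4)*(b^2 + 6*b + 8) = (b - 3)*(b + 1)*(b + 4)^2*(b + 2)
(4) = (k - 5)*(k^4 - 9*k^3 + 27*k^2 - 31*k + 12) = (k - 5)*(k - 1)*(k^3 - 8*k^2 + 19*k - 12) = (k - 5)*(k - 4)*(k - 1)*(k^2 - 4*k + 3) = (k - 5)*(k - 4)*(k - 3)*(k - 1)*(k - 1)
(5) = (t - 4)*(t^3 - 2*t^2 - 19*t + 20) = (t - 4)*(t - 1)*(t^2 - t - 20) = (t - 5)*(t - 4)*(t - 1)*(t + 4)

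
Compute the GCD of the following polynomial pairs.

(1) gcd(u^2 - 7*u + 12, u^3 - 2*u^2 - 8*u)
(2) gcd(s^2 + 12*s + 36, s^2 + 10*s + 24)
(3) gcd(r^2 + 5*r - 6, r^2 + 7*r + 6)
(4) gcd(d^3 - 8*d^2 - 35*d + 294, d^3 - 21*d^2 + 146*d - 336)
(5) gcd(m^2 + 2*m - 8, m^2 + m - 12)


(1) = u - 4
(2) = gcd((s + 6)^2, (s + 4)*(s + 6)) = s + 6
(3) = r + 6
(4) = gcd((d - 7)^2*(d + 6), (d - 8)*(d - 7)*(d - 6)) = d - 7
(5) = m + 4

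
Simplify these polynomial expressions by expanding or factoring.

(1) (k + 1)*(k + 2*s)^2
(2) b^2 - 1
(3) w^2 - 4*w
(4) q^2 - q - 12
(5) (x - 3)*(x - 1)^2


(1) = k^3 + 4*k^2*s + k^2 + 4*k*s^2 + 4*k*s + 4*s^2
(2) = (b - 1)*(b + 1)
(3) = w*(w - 4)
(4) = (q - 4)*(q + 3)
(5) = x^3 - 5*x^2 + 7*x - 3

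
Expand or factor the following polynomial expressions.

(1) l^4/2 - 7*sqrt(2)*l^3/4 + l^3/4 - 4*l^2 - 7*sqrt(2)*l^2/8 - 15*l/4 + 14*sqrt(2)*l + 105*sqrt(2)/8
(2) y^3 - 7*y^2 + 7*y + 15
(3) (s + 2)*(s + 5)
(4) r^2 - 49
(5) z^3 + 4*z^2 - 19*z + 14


(1) = (l/2 + 1/2)*(l - 3)*(l + 5/2)*(l - 7*sqrt(2)/2)
(2) = (y - 5)*(y - 3)*(y + 1)
(3) = s^2 + 7*s + 10
(4) = (r - 7)*(r + 7)
(5) = (z - 2)*(z - 1)*(z + 7)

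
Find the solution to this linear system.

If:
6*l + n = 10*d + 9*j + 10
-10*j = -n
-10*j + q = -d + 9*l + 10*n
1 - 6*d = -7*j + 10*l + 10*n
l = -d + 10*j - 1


Then:
d = -2417/2844
j = 28/711
l = 77/316
n = 280/711
q = 10487/1422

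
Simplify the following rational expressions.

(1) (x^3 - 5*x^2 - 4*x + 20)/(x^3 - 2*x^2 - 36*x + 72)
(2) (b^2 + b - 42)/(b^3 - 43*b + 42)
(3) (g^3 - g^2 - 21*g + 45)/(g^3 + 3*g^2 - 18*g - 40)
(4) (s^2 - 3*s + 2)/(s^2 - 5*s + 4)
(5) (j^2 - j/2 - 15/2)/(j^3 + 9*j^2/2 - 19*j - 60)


(1) = (x^2 - 3*x - 10)/(x^2 - 36)
(2) = 1/(b - 1)
(3) = (g^2 - 6*g + 9)/(g^2 - 2*g - 8)
(4) = (s - 2)/(s - 4)
(5) = (j - 3)/(j^2 + 2*j - 24)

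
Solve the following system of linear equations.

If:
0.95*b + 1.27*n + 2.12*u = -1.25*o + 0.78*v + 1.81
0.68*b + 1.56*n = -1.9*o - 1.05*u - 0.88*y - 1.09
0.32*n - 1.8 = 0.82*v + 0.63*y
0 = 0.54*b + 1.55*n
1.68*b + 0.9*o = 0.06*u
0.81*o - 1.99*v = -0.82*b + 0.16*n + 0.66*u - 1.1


Then:
b = -0.30
n = 0.10
o = 0.60
u = 0.73
v = 0.43
y = -3.36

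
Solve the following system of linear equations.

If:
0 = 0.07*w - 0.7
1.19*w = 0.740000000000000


Then:
No Solution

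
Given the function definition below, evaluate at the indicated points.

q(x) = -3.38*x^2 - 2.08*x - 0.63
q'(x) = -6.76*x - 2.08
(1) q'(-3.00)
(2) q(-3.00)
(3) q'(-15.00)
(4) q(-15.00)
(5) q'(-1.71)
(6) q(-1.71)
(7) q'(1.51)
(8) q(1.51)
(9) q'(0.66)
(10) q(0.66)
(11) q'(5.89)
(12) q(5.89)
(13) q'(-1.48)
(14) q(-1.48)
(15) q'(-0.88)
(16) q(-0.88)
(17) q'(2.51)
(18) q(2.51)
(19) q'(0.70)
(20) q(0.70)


(1) = 18.20
(2) = -24.81
(3) = 99.32
(4) = -729.93
(5) = 9.48
(6) = -6.96
(7) = -12.29
(8) = -11.48
(9) = -6.54
(10) = -3.48
(11) = -41.90
(12) = -130.14
(13) = 7.92
(14) = -4.96
(15) = 3.87
(16) = -1.42
(17) = -19.05
(18) = -27.15
(19) = -6.81
(20) = -3.74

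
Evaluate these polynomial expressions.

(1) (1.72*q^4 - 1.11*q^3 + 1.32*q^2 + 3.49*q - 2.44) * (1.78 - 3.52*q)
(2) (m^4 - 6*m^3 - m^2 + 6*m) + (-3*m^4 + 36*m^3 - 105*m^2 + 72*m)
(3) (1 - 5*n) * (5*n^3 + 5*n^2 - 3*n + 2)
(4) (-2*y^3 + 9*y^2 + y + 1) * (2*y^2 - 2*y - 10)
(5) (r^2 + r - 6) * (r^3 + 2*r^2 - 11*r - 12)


(1) = -6.0544*q^5 + 6.9688*q^4 - 6.6222*q^3 - 9.9352*q^2 + 14.801*q - 4.3432
(2) = -2*m^4 + 30*m^3 - 106*m^2 + 78*m
(3) = -25*n^4 - 20*n^3 + 20*n^2 - 13*n + 2
(4) = -4*y^5 + 22*y^4 + 4*y^3 - 90*y^2 - 12*y - 10
(5) = r^5 + 3*r^4 - 15*r^3 - 35*r^2 + 54*r + 72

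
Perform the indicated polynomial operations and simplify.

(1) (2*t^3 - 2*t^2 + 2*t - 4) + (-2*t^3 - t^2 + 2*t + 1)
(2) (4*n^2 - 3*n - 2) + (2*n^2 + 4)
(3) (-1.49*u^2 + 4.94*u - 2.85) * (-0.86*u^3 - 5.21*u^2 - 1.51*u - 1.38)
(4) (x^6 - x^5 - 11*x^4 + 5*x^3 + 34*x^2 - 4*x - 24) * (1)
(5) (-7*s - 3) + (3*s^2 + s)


(1) = -3*t^2 + 4*t - 3
(2) = 6*n^2 - 3*n + 2
(3) = 1.2814*u^5 + 3.5145*u^4 - 21.0365*u^3 + 9.4453*u^2 - 2.5137*u + 3.933
(4) = x^6 - x^5 - 11*x^4 + 5*x^3 + 34*x^2 - 4*x - 24
(5) = 3*s^2 - 6*s - 3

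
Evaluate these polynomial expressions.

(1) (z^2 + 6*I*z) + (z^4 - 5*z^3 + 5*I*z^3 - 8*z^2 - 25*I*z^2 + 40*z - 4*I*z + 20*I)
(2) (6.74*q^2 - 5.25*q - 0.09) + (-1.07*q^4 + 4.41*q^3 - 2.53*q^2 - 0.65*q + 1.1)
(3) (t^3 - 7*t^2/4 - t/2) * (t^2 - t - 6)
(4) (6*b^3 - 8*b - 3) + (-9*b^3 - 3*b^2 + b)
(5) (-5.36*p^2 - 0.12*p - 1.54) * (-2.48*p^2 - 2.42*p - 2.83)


(1) = z^4 - 5*z^3 + 5*I*z^3 - 7*z^2 - 25*I*z^2 + 40*z + 2*I*z + 20*I
(2) = -1.07*q^4 + 4.41*q^3 + 4.21*q^2 - 5.9*q + 1.01
(3) = t^5 - 11*t^4/4 - 19*t^3/4 + 11*t^2 + 3*t
(4) = -3*b^3 - 3*b^2 - 7*b - 3
(5) = 13.2928*p^4 + 13.2688*p^3 + 19.2784*p^2 + 4.0664*p + 4.3582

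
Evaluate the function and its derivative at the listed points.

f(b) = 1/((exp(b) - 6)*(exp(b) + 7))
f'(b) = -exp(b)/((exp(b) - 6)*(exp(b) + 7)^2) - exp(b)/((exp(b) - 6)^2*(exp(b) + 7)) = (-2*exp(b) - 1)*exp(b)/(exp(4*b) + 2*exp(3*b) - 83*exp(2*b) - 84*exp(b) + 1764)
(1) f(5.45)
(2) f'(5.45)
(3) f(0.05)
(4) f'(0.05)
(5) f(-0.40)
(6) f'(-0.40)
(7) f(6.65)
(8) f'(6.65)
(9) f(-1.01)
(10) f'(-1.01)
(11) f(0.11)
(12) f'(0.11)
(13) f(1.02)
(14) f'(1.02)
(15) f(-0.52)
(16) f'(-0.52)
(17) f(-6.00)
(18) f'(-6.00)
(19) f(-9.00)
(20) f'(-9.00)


(1) = 0.00
(2) = -0.00
(3) = -0.03
(4) = -0.00
(5) = -0.02
(6) = -0.00
(7) = 0.00
(8) = -0.00
(9) = -0.02
(10) = -0.00
(11) = -0.03
(12) = -0.00
(13) = -0.03
(14) = -0.02
(15) = -0.02
(16) = -0.00
(17) = -0.02
(18) = -0.00
(19) = -0.02
(20) = -0.00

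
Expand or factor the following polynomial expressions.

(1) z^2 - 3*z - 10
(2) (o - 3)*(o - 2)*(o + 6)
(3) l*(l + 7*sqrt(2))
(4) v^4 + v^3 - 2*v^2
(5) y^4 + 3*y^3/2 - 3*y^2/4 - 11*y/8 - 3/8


(1) = (z - 5)*(z + 2)
(2) = o^3 + o^2 - 24*o + 36
(3) = l^2 + 7*sqrt(2)*l
(4) = v^2*(v - 1)*(v + 2)
(5) = (y - 1)*(y + 1/2)^2*(y + 3/2)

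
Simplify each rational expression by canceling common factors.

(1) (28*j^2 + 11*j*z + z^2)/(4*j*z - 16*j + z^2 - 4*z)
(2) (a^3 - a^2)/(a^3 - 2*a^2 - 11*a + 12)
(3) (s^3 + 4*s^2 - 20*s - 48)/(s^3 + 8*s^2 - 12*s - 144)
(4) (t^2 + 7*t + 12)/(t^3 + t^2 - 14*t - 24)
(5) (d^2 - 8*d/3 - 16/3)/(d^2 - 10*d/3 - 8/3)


(1) = (7*j + z)/(z - 4)
(2) = a^2/(a^2 - a - 12)
(3) = (s + 2)/(s + 6)
(4) = (t + 4)/(t^2 - 2*t - 8)
(5) = (3*d + 4)/(3*d + 2)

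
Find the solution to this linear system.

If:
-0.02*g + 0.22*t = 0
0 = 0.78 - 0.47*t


Then:
g = 18.26
t = 1.66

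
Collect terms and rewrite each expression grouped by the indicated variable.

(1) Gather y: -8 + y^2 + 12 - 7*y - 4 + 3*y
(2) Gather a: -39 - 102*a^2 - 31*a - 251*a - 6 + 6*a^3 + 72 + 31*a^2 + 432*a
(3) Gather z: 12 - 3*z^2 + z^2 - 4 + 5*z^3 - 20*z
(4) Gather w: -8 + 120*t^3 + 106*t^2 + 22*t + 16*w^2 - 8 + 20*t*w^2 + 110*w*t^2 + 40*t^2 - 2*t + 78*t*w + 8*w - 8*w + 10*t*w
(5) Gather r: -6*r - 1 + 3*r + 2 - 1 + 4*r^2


(1) = y^2 - 4*y
(2) = 6*a^3 - 71*a^2 + 150*a + 27
(3) = 5*z^3 - 2*z^2 - 20*z + 8
(4) = 120*t^3 + 146*t^2 + 20*t + w^2*(20*t + 16) + w*(110*t^2 + 88*t) - 16
(5) = 4*r^2 - 3*r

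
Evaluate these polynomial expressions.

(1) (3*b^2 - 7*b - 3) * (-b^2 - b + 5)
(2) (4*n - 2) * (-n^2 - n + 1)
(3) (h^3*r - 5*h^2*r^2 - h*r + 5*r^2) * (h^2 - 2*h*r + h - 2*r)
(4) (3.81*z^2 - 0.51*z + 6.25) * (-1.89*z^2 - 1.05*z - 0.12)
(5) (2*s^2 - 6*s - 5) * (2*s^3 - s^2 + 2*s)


(1) = -3*b^4 + 4*b^3 + 25*b^2 - 32*b - 15
(2) = -4*n^3 - 2*n^2 + 6*n - 2
(3) = h^5*r - 7*h^4*r^2 + h^4*r + 10*h^3*r^3 - 7*h^3*r^2 - h^3*r + 10*h^2*r^3 + 7*h^2*r^2 - h^2*r - 10*h*r^3 + 7*h*r^2 - 10*r^3
(4) = -7.2009*z^4 - 3.0366*z^3 - 11.7342*z^2 - 6.5013*z - 0.75
(5) = 4*s^5 - 14*s^4 - 7*s^2 - 10*s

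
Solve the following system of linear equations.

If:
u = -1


Then:
u = -1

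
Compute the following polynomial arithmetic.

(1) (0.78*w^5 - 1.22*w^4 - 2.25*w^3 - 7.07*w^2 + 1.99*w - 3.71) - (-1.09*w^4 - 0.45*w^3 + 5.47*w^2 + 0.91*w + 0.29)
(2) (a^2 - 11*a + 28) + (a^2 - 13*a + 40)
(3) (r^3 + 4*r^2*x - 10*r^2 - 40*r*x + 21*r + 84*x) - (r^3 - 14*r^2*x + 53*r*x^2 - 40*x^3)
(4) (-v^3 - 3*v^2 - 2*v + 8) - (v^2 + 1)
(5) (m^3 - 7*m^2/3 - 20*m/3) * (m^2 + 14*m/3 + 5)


(1) = 0.78*w^5 - 0.13*w^4 - 1.8*w^3 - 12.54*w^2 + 1.08*w - 4.0
(2) = 2*a^2 - 24*a + 68
(3) = 18*r^2*x - 10*r^2 - 53*r*x^2 - 40*r*x + 21*r + 40*x^3 + 84*x
(4) = -v^3 - 4*v^2 - 2*v + 7
(5) = m^5 + 7*m^4/3 - 113*m^3/9 - 385*m^2/9 - 100*m/3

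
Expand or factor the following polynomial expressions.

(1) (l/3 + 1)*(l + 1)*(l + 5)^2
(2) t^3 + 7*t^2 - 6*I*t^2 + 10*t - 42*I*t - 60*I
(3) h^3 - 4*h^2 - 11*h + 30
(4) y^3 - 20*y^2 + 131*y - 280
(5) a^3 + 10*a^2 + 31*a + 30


(1) = l^4/3 + 14*l^3/3 + 68*l^2/3 + 130*l/3 + 25
(2) = (t + 2)*(t + 5)*(t - 6*I)
(3) = (h - 5)*(h - 2)*(h + 3)
(4) = (y - 8)*(y - 7)*(y - 5)
(5) = (a + 2)*(a + 3)*(a + 5)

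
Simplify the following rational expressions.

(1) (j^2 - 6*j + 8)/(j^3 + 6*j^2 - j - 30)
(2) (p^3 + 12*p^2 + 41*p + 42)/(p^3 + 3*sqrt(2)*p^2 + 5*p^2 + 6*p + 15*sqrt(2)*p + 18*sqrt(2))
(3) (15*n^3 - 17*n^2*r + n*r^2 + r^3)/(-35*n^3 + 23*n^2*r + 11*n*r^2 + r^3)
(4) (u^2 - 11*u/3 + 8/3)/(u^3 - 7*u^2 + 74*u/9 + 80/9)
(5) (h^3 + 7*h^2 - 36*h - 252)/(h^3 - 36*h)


(1) = (j - 4)/(j^2 + 8*j + 15)
(2) = (p + 7)/(p + 3*sqrt(2))
(3) = (-3*n + r)/(7*n + r)
(4) = (3*u - 3)/(3*u^2 - 13*u - 10)
(5) = (h + 7)/h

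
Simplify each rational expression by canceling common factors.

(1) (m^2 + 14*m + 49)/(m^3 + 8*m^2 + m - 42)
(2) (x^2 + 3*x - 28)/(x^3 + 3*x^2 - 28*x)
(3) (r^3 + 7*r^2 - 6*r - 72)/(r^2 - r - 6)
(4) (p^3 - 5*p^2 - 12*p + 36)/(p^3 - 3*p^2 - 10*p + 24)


(1) = (m + 7)/(m^2 + m - 6)
(2) = 1/x
(3) = (r^2 + 10*r + 24)/(r + 2)
(4) = (p - 6)/(p - 4)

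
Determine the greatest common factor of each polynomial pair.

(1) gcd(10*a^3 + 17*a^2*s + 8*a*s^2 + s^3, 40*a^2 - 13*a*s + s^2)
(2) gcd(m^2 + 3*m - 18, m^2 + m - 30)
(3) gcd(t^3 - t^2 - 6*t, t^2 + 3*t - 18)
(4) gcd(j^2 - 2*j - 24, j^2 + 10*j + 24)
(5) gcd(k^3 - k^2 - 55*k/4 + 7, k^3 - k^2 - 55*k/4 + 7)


(1) = 1
(2) = gcd((m - 3)*(m + 6), (m - 5)*(m + 6)) = m + 6
(3) = gcd(t*(t - 3)*(t + 2), (t - 3)*(t + 6)) = t - 3
(4) = gcd((j - 6)*(j + 4), (j + 4)*(j + 6)) = j + 4
(5) = gcd((k - 4)*(k - 1/2)*(k + 7/2), (k - 4)*(k - 1/2)*(k + 7/2)) = k^3 - k^2 - 55*k/4 + 7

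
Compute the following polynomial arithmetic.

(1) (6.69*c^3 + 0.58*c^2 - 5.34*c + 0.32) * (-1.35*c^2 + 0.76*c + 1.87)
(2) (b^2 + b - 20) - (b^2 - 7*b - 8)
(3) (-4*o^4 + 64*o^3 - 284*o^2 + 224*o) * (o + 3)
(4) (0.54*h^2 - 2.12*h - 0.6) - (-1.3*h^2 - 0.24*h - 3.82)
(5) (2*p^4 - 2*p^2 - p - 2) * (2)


(1) = -9.0315*c^5 + 4.3014*c^4 + 20.1601*c^3 - 3.4058*c^2 - 9.7426*c + 0.5984
(2) = 8*b - 12
(3) = -4*o^5 + 52*o^4 - 92*o^3 - 628*o^2 + 672*o
(4) = 1.84*h^2 - 1.88*h + 3.22
(5) = 4*p^4 - 4*p^2 - 2*p - 4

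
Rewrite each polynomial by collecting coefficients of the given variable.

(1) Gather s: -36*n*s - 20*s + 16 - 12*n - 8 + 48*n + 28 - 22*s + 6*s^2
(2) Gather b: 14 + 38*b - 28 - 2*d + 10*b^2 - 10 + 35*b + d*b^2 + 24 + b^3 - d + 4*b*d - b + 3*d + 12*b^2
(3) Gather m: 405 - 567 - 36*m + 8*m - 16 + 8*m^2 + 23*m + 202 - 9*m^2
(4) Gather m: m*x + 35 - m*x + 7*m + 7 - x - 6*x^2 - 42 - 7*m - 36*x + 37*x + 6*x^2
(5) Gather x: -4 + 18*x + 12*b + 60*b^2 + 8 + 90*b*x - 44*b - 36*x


(1) = 36*n + 6*s^2 + s*(-36*n - 42) + 36
(2) = b^3 + b^2*(d + 22) + b*(4*d + 72)
(3) = -m^2 - 5*m + 24
(4) = 0
(5) = 60*b^2 - 32*b + x*(90*b - 18) + 4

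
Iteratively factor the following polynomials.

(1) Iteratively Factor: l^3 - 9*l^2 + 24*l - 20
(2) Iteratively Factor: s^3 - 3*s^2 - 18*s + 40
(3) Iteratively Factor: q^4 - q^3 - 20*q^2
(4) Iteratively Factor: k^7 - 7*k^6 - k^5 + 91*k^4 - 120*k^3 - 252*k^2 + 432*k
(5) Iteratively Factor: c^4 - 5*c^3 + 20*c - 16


(1) = (l - 2)*(l^2 - 7*l + 10) = (l - 2)^2*(l - 5)
(2) = (s - 5)*(s^2 + 2*s - 8) = (s - 5)*(s - 2)*(s + 4)
(3) = (q + 4)*(q^3 - 5*q^2) = q*(q + 4)*(q^2 - 5*q) = q*(q - 5)*(q + 4)*(q)
(4) = (k)*(k^6 - 7*k^5 - k^4 + 91*k^3 - 120*k^2 - 252*k + 432) = k*(k - 3)*(k^5 - 4*k^4 - 13*k^3 + 52*k^2 + 36*k - 144) = k*(k - 3)*(k + 2)*(k^4 - 6*k^3 - k^2 + 54*k - 72) = k*(k - 3)*(k - 2)*(k + 2)*(k^3 - 4*k^2 - 9*k + 36) = k*(k - 4)*(k - 3)*(k - 2)*(k + 2)*(k^2 - 9) = k*(k - 4)*(k - 3)*(k - 2)*(k + 2)*(k + 3)*(k - 3)
(5) = (c - 2)*(c^3 - 3*c^2 - 6*c + 8) = (c - 4)*(c - 2)*(c^2 + c - 2) = (c - 4)*(c - 2)*(c - 1)*(c + 2)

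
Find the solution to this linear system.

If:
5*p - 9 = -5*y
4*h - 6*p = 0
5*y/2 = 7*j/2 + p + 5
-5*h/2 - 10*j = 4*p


Then:
h = -20/21
j = 31/63
p = -40/63
y = 767/315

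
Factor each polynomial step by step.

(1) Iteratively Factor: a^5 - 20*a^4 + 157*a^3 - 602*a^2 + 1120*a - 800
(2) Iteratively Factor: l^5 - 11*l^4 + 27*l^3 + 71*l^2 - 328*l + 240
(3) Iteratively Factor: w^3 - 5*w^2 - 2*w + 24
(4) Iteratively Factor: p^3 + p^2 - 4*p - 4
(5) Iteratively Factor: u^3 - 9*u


(1) = (a - 2)*(a^4 - 18*a^3 + 121*a^2 - 360*a + 400) = (a - 5)*(a - 2)*(a^3 - 13*a^2 + 56*a - 80) = (a - 5)*(a - 4)*(a - 2)*(a^2 - 9*a + 20) = (a - 5)^2*(a - 4)*(a - 2)*(a - 4)
(2) = (l + 3)*(l^4 - 14*l^3 + 69*l^2 - 136*l + 80) = (l - 5)*(l + 3)*(l^3 - 9*l^2 + 24*l - 16) = (l - 5)*(l - 4)*(l + 3)*(l^2 - 5*l + 4) = (l - 5)*(l - 4)*(l - 1)*(l + 3)*(l - 4)
(3) = (w + 2)*(w^2 - 7*w + 12) = (w - 4)*(w + 2)*(w - 3)
(4) = (p - 2)*(p^2 + 3*p + 2) = (p - 2)*(p + 1)*(p + 2)
(5) = (u - 3)*(u^2 + 3*u) = u*(u - 3)*(u + 3)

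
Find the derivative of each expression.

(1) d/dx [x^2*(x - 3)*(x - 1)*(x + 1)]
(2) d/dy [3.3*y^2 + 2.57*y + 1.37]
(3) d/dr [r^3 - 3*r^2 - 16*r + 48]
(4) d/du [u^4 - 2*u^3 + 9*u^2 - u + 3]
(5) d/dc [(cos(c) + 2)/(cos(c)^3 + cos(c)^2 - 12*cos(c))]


(1) = x*(5*x^3 - 12*x^2 - 3*x + 6)
(2) = 6.6*y + 2.57
(3) = 3*r^2 - 6*r - 16
(4) = 4*u^3 - 6*u^2 + 18*u - 1
(5) = (11*cos(c) + 7*cos(2*c) + cos(3*c) - 41)*sin(c)/(2*(cos(c)^2 + cos(c) - 12)^2*cos(c)^2)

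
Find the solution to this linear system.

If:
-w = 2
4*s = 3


Then:
s = 3/4
w = -2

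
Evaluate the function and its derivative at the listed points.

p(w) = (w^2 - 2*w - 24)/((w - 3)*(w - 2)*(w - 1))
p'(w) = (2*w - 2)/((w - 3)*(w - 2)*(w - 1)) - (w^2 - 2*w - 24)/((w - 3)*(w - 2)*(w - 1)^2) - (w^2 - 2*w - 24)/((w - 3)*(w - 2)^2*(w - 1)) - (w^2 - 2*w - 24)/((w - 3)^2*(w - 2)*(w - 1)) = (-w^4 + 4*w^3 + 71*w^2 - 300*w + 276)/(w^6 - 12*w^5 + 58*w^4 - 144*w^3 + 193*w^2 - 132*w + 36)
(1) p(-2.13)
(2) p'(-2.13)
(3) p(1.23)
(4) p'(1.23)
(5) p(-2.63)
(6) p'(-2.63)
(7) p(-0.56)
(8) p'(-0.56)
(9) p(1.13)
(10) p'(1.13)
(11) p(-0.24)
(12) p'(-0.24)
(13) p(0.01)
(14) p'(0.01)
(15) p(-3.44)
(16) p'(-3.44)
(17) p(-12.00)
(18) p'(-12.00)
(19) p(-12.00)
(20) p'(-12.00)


(1) = 0.23
(2) = 0.27
(3) = -79.58
(4) = 199.17
(5) = 0.12
(6) = 0.16
(7) = 1.59
(8) = 2.30
(9) = -118.13
(10) = 710.94
(11) = 2.61
(12) = 4.35
(13) = 4.08
(14) = 7.87
(15) = 0.03
(16) = 0.08
(17) = -0.05
(18) = -0.00
(19) = -0.05
(20) = -0.00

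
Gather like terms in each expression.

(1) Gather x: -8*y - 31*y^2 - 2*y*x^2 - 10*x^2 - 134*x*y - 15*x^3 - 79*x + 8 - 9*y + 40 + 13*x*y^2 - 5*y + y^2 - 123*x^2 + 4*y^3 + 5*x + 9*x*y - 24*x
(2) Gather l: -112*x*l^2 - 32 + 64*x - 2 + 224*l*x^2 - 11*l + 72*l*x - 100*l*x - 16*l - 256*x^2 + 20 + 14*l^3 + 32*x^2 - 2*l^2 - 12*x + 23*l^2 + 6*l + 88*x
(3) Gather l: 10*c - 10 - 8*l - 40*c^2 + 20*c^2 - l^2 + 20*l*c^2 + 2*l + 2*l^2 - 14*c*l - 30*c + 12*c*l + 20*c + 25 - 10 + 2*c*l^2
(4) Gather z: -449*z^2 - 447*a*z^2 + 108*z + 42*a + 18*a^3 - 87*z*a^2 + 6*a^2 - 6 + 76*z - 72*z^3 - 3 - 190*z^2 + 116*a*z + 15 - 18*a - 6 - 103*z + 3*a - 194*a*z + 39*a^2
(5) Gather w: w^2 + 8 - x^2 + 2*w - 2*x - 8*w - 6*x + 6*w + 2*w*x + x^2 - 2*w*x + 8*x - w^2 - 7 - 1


(1) = -15*x^3 + x^2*(-2*y - 133) + x*(13*y^2 - 125*y - 98) + 4*y^3 - 30*y^2 - 22*y + 48
(2) = 14*l^3 + l^2*(21 - 112*x) + l*(224*x^2 - 28*x - 21) - 224*x^2 + 140*x - 14
(3) = -20*c^2 + l^2*(2*c + 1) + l*(20*c^2 - 2*c - 6) + 5
(4) = 18*a^3 + 45*a^2 + 27*a - 72*z^3 + z^2*(-447*a - 639) + z*(-87*a^2 - 78*a + 81)
(5) = 0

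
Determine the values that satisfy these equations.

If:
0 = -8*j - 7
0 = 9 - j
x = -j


Then:
No Solution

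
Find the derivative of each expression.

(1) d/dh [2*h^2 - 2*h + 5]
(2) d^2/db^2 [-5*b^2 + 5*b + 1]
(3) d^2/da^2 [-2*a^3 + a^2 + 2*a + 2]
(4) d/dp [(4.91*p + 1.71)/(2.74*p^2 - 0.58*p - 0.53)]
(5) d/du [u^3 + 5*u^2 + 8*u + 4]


(1) = 4*h - 2
(2) = -10
(3) = 2 - 12*a
(4) = (13.4534*p^2 - 2.8478*p - (4.91*p + 1.71)*(5.48*p - 0.58) - 2.6023)/(-2.74*p^2 + 0.58*p + 0.53)^2
(5) = 3*u^2 + 10*u + 8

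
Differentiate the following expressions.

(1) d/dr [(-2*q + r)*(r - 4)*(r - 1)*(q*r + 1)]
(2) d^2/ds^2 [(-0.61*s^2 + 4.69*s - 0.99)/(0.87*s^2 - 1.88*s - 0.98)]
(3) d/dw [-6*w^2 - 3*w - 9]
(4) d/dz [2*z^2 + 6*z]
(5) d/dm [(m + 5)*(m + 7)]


(1) = -q*(2*q - r)*(r - 4)*(r - 1) - (2*q - r)*(r - 4)*(q*r + 1) - (2*q - r)*(r - 1)*(q*r + 1) + (r - 4)*(r - 1)*(q*r + 1)
(2) = (5.10429*s^3 - 7.616502*s^2 + 33.707628*s - 27.13966)/(0.658503*s^6 - 4.268916*s^5 + 6.999498*s^4 + 2.972656*s^3 - 7.884492*s^2 - 5.416656*s - 0.941192)
(3) = -12*w - 3
(4) = 4*z + 6
(5) = 2*m + 12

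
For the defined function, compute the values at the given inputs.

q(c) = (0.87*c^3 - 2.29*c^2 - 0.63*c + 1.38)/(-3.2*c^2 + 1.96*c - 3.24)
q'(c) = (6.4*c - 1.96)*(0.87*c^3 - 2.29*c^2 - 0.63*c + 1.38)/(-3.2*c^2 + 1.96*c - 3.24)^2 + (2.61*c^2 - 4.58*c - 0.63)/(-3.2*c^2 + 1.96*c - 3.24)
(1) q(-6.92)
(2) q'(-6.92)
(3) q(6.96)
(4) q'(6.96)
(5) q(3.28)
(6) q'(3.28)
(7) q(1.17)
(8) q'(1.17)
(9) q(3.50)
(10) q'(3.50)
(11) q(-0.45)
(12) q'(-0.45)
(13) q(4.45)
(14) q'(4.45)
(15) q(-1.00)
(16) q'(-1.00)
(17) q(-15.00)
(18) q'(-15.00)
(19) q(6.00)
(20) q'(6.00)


(1) = 2.31
(2) = -0.29
(3) = -1.24
(4) = -0.28
(5) = -0.17
(6) = -0.29
(7) = 0.21
(8) = 0.24
(9) = -0.24
(10) = -0.29
(11) = -0.23
(12) = -0.65
(13) = -0.52
(14) = -0.29
(15) = 0.14
(16) = -0.64
(17) = 4.57
(18) = -0.28
(19) = -0.97
(20) = -0.29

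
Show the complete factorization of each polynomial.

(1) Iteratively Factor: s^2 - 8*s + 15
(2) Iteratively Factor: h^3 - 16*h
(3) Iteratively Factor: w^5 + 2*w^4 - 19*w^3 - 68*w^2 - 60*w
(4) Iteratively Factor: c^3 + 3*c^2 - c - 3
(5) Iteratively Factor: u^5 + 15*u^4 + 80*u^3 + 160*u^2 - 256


(1) = (s - 5)*(s - 3)
(2) = (h + 4)*(h^2 - 4*h) = h*(h + 4)*(h - 4)
(3) = (w - 5)*(w^4 + 7*w^3 + 16*w^2 + 12*w) = (w - 5)*(w + 2)*(w^3 + 5*w^2 + 6*w) = (w - 5)*(w + 2)*(w + 3)*(w^2 + 2*w) = w*(w - 5)*(w + 2)*(w + 3)*(w + 2)
(4) = (c - 1)*(c^2 + 4*c + 3) = (c - 1)*(c + 3)*(c + 1)
(5) = (u + 4)*(u^4 + 11*u^3 + 36*u^2 + 16*u - 64) = (u + 4)^2*(u^3 + 7*u^2 + 8*u - 16) = (u + 4)^3*(u^2 + 3*u - 4) = (u + 4)^4*(u - 1)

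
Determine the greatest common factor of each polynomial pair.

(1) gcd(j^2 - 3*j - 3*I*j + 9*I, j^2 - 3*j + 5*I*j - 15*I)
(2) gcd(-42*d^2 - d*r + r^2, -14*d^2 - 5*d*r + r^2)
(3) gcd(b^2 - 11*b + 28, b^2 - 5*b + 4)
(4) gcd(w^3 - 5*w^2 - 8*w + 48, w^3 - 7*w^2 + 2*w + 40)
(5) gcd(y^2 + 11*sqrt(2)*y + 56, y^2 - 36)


(1) = gcd((j - 3)*(j - 3*I), (j - 3)*(j + 5*I)) = j - 3
(2) = -7*d + r
(3) = gcd((b - 7)*(b - 4), (b - 4)*(b - 1)) = b - 4
(4) = w - 4
(5) = 1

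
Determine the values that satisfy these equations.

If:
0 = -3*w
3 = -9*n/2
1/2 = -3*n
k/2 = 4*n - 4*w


Then:
No Solution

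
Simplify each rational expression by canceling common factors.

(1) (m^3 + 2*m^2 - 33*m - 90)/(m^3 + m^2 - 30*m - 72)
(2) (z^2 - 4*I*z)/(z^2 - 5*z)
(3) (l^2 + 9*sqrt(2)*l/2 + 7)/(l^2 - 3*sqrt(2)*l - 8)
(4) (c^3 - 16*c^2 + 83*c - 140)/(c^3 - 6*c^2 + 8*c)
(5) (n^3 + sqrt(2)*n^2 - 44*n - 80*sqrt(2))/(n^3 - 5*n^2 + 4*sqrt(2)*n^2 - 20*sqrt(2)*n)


(1) = (m + 5)/(m + 4)
(2) = (z - 4*I)/(z - 5)
(3) = (2*l + 7*sqrt(2))/(2*l - 8*sqrt(2))
(4) = (c^2 - 12*c + 35)/(c^2 - 2*c)
(5) = (n^2 - 3*sqrt(2)*n - 20)/(n^2 - 5*n)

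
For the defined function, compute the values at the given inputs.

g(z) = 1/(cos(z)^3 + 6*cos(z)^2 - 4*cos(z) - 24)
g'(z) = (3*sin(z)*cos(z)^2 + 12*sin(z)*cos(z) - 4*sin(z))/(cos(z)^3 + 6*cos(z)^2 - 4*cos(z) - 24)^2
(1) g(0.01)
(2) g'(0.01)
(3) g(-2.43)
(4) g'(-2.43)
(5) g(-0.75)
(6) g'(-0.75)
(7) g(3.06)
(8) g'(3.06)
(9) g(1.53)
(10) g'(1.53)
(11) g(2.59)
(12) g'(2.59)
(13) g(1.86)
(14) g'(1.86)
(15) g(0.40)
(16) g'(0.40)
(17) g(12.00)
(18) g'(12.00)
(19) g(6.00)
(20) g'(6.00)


(1) = -0.05
(2) = 0.00
(3) = -0.06
(4) = 0.02
(5) = -0.04
(6) = -0.01
(7) = -0.07
(8) = -0.00
(9) = -0.04
(10) = -0.01
(11) = -0.06
(12) = -0.02
(13) = -0.04
(14) = -0.01
(15) = -0.05
(16) = 0.01
(17) = -0.04
(18) = -0.01
(19) = -0.05
(20) = -0.01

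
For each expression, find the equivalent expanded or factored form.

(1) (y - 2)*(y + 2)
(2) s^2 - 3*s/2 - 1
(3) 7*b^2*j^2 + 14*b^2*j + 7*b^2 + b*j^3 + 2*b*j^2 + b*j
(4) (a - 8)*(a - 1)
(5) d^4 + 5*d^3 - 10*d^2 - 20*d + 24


(1) = y^2 - 4
(2) = (s - 2)*(s + 1/2)
(3) = (7*b + j)*(j + 1)*(b*j + b)
(4) = a^2 - 9*a + 8
(5) = (d - 2)*(d - 1)*(d + 2)*(d + 6)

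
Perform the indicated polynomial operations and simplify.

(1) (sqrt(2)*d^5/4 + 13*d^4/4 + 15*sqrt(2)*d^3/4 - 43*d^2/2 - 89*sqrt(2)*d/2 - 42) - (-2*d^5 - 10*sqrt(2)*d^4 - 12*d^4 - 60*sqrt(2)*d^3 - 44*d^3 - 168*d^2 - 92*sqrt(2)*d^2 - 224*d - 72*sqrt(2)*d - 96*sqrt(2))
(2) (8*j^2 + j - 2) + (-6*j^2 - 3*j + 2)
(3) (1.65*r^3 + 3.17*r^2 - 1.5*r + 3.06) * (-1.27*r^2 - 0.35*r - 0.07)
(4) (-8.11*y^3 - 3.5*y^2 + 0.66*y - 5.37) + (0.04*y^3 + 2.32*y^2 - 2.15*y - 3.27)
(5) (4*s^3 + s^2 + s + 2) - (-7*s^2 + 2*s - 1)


(1) = sqrt(2)*d^5/4 + 2*d^5 + 10*sqrt(2)*d^4 + 61*d^4/4 + 44*d^3 + 255*sqrt(2)*d^3/4 + 92*sqrt(2)*d^2 + 293*d^2/2 + 55*sqrt(2)*d/2 + 224*d - 42 + 96*sqrt(2)
(2) = 2*j^2 - 2*j
(3) = -2.0955*r^5 - 4.6034*r^4 + 0.68*r^3 - 3.5831*r^2 - 0.966*r - 0.2142
(4) = -8.07*y^3 - 1.18*y^2 - 1.49*y - 8.64
(5) = 4*s^3 + 8*s^2 - s + 3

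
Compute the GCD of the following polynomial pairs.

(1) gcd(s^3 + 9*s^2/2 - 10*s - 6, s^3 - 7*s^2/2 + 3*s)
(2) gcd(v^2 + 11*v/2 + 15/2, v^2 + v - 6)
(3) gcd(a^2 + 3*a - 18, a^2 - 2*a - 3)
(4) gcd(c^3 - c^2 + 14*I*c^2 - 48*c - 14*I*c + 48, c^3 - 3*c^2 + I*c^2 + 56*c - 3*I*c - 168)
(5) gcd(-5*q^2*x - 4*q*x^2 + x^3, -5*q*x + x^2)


(1) = s - 2
(2) = v + 3
(3) = gcd((a - 3)*(a + 6), (a - 3)*(a + 1)) = a - 3
(4) = gcd((c - 1)*(c + 6*I)*(c + 8*I), (c - 3)*(c - 7*I)*(c + 8*I)) = c + 8*I
(5) = -5*q*x + x^2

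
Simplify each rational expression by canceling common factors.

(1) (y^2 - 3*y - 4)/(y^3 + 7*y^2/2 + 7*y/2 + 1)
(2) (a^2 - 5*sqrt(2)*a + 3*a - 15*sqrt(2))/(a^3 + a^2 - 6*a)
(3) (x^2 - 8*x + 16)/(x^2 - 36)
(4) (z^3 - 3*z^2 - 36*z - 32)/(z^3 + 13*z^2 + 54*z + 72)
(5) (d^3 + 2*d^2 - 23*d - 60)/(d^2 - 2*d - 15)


(1) = (2*y - 8)/(2*y^2 + 5*y + 2)
(2) = (a - 5*sqrt(2))/(a^2 - 2*a)
(3) = (x^2 - 8*x + 16)/(x^2 - 36)
(4) = (z^2 - 7*z - 8)/(z^2 + 9*z + 18)
(5) = d + 4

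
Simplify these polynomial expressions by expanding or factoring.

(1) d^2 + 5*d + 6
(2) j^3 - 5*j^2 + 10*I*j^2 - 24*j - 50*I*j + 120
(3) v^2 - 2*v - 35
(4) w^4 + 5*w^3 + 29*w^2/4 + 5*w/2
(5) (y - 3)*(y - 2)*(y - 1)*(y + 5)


(1) = (d + 2)*(d + 3)
(2) = (j - 5)*(j + 4*I)*(j + 6*I)
(3) = (v - 7)*(v + 5)
(4) = w*(w + 1/2)*(w + 2)*(w + 5/2)
(5) = y^4 - y^3 - 19*y^2 + 49*y - 30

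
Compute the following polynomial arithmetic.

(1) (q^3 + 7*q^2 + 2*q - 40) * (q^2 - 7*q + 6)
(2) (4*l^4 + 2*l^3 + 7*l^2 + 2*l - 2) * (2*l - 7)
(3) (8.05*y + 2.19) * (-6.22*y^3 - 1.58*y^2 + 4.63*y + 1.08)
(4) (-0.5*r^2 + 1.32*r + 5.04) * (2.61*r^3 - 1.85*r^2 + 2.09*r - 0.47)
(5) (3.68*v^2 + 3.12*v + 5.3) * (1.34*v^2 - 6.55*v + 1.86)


(1) = q^5 - 41*q^3 - 12*q^2 + 292*q - 240
(2) = 8*l^5 - 24*l^4 - 45*l^2 - 18*l + 14
(3) = -50.071*y^4 - 26.3408*y^3 + 33.8113*y^2 + 18.8337*y + 2.3652
(4) = -1.305*r^5 + 4.3702*r^4 + 9.6674*r^3 - 6.3302*r^2 + 9.9132*r - 2.3688
(5) = 4.9312*v^4 - 19.9232*v^3 - 6.4892*v^2 - 28.9118*v + 9.858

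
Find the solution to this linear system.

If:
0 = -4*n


Then:
n = 0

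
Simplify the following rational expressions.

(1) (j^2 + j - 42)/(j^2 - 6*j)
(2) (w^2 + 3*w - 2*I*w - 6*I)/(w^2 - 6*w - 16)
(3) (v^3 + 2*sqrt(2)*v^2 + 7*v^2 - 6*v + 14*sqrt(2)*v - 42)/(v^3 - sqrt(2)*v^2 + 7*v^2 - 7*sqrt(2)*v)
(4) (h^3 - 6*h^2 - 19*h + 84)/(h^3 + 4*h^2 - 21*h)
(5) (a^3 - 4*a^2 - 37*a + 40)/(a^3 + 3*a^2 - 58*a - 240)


(1) = (j + 7)/j
(2) = (w^2 + w*(3 - 2*I) - 6*I)/(w^2 - 6*w - 16)
(3) = (v + 3*sqrt(2))/v
(4) = (h^2 - 3*h - 28)/(h^2 + 7*h)
(5) = (a - 1)/(a + 6)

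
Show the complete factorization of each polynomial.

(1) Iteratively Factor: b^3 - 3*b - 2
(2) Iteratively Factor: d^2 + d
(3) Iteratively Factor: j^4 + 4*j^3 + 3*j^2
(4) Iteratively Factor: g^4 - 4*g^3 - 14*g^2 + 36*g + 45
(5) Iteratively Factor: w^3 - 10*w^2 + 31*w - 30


(1) = (b + 1)*(b^2 - b - 2) = (b - 2)*(b + 1)*(b + 1)
(2) = (d + 1)*(d)
(3) = (j)*(j^3 + 4*j^2 + 3*j) = j*(j + 1)*(j^2 + 3*j) = j*(j + 1)*(j + 3)*(j)
(4) = (g + 3)*(g^3 - 7*g^2 + 7*g + 15) = (g - 5)*(g + 3)*(g^2 - 2*g - 3) = (g - 5)*(g + 1)*(g + 3)*(g - 3)
(5) = (w - 2)*(w^2 - 8*w + 15) = (w - 5)*(w - 2)*(w - 3)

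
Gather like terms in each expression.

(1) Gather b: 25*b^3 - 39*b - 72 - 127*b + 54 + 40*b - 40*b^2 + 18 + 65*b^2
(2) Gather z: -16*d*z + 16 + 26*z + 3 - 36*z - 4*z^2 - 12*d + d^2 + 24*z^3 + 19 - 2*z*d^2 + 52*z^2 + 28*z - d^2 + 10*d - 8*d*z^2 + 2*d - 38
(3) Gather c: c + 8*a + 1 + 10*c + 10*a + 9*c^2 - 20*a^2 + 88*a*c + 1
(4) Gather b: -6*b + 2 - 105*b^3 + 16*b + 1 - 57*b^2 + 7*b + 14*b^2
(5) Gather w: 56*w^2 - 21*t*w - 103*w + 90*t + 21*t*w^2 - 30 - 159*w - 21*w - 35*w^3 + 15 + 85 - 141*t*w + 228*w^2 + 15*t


(1) = 25*b^3 + 25*b^2 - 126*b
(2) = 24*z^3 + z^2*(48 - 8*d) + z*(-2*d^2 - 16*d + 18)
(3) = -20*a^2 + 18*a + 9*c^2 + c*(88*a + 11) + 2
(4) = -105*b^3 - 43*b^2 + 17*b + 3
(5) = 105*t - 35*w^3 + w^2*(21*t + 284) + w*(-162*t - 283) + 70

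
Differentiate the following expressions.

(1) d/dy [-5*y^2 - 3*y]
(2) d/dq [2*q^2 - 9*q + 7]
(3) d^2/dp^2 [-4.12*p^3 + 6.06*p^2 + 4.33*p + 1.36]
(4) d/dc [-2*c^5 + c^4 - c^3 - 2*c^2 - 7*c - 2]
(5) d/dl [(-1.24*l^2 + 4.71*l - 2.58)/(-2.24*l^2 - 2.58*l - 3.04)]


(1) = -10*y - 3
(2) = 4*q - 9
(3) = 12.12 - 24.72*p
(4) = -10*c^4 + 4*c^3 - 3*c^2 - 4*c - 7
(5) = (13.7496*l^2 - 4.0192*l - 20.9748)/(5.0176*l^4 + 11.5584*l^3 + 20.2756*l^2 + 15.6864*l + 9.2416)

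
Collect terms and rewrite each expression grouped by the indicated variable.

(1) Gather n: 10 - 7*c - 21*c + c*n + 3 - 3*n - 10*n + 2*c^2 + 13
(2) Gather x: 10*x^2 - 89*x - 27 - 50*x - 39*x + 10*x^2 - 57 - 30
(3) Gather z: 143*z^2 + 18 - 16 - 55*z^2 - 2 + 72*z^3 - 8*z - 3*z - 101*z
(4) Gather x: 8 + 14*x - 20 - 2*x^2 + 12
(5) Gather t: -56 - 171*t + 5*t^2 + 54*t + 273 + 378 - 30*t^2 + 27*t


(1) = 2*c^2 - 28*c + n*(c - 13) + 26
(2) = 20*x^2 - 178*x - 114
(3) = 72*z^3 + 88*z^2 - 112*z
(4) = -2*x^2 + 14*x
(5) = -25*t^2 - 90*t + 595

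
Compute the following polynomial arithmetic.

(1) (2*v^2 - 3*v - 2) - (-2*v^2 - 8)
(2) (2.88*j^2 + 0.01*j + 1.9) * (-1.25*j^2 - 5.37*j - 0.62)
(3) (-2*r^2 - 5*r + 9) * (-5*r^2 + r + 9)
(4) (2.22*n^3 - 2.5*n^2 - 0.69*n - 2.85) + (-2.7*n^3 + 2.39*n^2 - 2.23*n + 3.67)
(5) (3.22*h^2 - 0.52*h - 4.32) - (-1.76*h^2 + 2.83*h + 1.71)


(1) = 4*v^2 - 3*v + 6
(2) = -3.6*j^4 - 15.4781*j^3 - 4.2143*j^2 - 10.2092*j - 1.178
(3) = 10*r^4 + 23*r^3 - 68*r^2 - 36*r + 81
(4) = -0.48*n^3 - 0.11*n^2 - 2.92*n + 0.82
(5) = 4.98*h^2 - 3.35*h - 6.03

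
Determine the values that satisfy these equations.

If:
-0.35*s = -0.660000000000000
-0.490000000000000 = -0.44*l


Then:
l = 1.11
s = 1.89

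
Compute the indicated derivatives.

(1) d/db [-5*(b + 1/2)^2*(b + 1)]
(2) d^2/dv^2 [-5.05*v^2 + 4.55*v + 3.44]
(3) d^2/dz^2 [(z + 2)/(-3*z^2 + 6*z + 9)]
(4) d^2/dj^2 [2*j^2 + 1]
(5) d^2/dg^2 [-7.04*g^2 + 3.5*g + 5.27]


(1) = -15*b^2 - 20*b - 25/4
(2) = -10.1000000000000
(3) = 2*(3*z*(-z^2 + 2*z + 3) + 4*(z - 1)^2*(z + 2))/(3*(-z^2 + 2*z + 3)^3)
(4) = 4
(5) = -14.0800000000000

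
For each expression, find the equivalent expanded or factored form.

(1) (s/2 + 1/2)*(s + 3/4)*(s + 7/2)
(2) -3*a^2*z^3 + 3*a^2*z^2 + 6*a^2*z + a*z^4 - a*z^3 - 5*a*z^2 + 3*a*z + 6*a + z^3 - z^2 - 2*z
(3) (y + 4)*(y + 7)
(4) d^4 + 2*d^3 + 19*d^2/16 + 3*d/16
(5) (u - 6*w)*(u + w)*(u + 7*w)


(1) = s^3/2 + 21*s^2/8 + 55*s/16 + 21/16
(2) = (-3*a + z)*(z - 2)*(z + 1)*(a*z + 1)
(3) = y^2 + 11*y + 28
(4) = d*(d + 1/4)*(d + 3/4)*(d + 1)
(5) = u^3 + 2*u^2*w - 41*u*w^2 - 42*w^3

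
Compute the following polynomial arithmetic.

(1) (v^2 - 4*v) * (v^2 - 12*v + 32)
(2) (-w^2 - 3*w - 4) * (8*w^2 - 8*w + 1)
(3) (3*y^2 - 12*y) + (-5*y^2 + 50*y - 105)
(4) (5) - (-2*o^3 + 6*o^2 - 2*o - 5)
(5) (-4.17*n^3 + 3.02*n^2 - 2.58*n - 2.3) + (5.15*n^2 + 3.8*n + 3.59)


(1) = v^4 - 16*v^3 + 80*v^2 - 128*v
(2) = -8*w^4 - 16*w^3 - 9*w^2 + 29*w - 4
(3) = -2*y^2 + 38*y - 105
(4) = 2*o^3 - 6*o^2 + 2*o + 10
(5) = -4.17*n^3 + 8.17*n^2 + 1.22*n + 1.29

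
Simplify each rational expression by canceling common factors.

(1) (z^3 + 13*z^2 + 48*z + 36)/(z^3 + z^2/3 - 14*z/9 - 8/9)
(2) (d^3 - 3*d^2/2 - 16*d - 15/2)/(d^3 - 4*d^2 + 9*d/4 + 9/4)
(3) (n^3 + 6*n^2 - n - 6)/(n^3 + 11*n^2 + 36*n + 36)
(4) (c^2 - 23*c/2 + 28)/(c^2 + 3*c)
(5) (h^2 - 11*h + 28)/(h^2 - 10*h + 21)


(1) = (9*z^2 + 108*z + 324)/(9*z^2 - 6*z - 8)
(2) = (2*d^2 - 4*d - 30)/(2*d^2 - 9*d + 9)
(3) = (n^2 - 1)/(n^2 + 5*n + 6)
(4) = (2*c^2 - 23*c + 56)/(2*c^2 + 6*c)
(5) = (h - 4)/(h - 3)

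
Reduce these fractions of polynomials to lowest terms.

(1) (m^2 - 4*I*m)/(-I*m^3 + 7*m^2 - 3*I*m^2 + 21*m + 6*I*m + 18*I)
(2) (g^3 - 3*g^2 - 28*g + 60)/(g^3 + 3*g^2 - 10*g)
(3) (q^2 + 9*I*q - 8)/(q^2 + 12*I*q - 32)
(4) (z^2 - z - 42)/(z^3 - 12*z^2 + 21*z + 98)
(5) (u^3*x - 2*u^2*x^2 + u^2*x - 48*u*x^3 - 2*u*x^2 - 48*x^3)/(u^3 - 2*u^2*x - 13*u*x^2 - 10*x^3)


(1) = (I*m^2 + 4*m)/(m^3 + m^2*(3 + 7*I) + m*(-6 + 21*I) - 18)
(2) = (g - 6)/g
(3) = (q + I)/(q + 4*I)
(4) = (z + 6)/(z^2 - 5*z - 14)
(5) = (-u^3*x + 2*u^2*x^2 - u^2*x + 48*u*x^3 + 2*u*x^2 + 48*x^3)/(-u^3 + 2*u^2*x + 13*u*x^2 + 10*x^3)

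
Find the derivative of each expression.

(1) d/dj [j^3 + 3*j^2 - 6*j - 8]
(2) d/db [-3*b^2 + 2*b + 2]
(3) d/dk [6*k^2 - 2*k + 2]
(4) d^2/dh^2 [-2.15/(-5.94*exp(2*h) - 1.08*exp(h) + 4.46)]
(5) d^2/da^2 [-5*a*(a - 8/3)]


(1) = 3*j^2 + 6*j - 6
(2) = 2 - 6*b
(3) = 12*k - 2
(4) = (2.15*(11.88*exp(h) + 1.08)*(23.76*exp(h) + 2.16)*exp(h) - (51.084*exp(h) + 2.322)*(5.94*exp(2*h) + 1.08*exp(h) - 4.46))*exp(h)/(5.94*exp(2*h) + 1.08*exp(h) - 4.46)^3
(5) = -10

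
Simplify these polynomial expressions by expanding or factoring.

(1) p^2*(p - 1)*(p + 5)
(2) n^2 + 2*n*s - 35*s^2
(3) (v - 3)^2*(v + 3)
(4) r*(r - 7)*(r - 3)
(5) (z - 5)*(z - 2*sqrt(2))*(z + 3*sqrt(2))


(1) = p^4 + 4*p^3 - 5*p^2
(2) = (n - 5*s)*(n + 7*s)
(3) = v^3 - 3*v^2 - 9*v + 27
(4) = r^3 - 10*r^2 + 21*r
(5) = z^3 - 5*z^2 + sqrt(2)*z^2 - 12*z - 5*sqrt(2)*z + 60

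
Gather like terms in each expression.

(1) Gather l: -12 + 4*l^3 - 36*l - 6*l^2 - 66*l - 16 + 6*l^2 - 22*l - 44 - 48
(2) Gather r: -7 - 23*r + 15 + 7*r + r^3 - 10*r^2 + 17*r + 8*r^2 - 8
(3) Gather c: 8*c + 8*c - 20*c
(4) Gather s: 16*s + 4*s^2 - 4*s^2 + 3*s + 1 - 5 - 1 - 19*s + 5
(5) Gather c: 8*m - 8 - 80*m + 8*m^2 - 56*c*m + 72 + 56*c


(1) = 4*l^3 - 124*l - 120
(2) = r^3 - 2*r^2 + r
(3) = -4*c
(4) = 0
(5) = c*(56 - 56*m) + 8*m^2 - 72*m + 64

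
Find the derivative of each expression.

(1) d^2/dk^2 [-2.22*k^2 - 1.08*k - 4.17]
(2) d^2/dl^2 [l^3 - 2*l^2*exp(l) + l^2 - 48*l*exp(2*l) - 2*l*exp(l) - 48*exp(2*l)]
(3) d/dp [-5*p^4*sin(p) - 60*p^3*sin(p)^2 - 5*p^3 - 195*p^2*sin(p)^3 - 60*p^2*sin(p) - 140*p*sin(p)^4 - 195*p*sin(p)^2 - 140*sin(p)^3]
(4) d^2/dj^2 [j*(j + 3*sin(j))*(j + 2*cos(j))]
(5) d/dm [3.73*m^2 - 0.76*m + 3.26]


(1) = -4.44000000000000
(2) = -2*l^2*exp(l) - 192*l*exp(2*l) - 10*l*exp(l) + 6*l - 384*exp(2*l) - 8*exp(l) + 2
(3) = -5*p^4*cos(p) - 20*p^3*sin(p) - 60*p^3*sin(2*p) - 825*p^2*cos(p)/4 + 90*p^2*cos(2*p) + 585*p^2*cos(3*p)/4 - 105*p^2 - 825*p*sin(p)/2 - 335*p*sin(2*p) + 195*p*sin(3*p)/2 + 70*p*sin(4*p) - 105*cos(p) - 35*cos(2*p)^2 + 335*cos(2*p)/2 + 105*cos(3*p) - 265/2
(4) = -3*j^2*sin(j) - 2*j^2*cos(j) - 8*j*sin(j) - 12*j*sin(2*j) + 12*j*cos(j) + 6*j + 6*sin(j) + 4*cos(j) + 12*cos(2*j)
(5) = 7.46*m - 0.76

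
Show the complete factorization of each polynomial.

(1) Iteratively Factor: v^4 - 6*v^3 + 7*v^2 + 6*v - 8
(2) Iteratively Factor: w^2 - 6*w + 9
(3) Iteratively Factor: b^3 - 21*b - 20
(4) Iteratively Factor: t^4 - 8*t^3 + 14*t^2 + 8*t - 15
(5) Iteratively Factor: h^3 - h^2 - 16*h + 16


(1) = (v + 1)*(v^3 - 7*v^2 + 14*v - 8) = (v - 2)*(v + 1)*(v^2 - 5*v + 4) = (v - 2)*(v - 1)*(v + 1)*(v - 4)
(2) = (w - 3)*(w - 3)
(3) = (b - 5)*(b^2 + 5*b + 4) = (b - 5)*(b + 4)*(b + 1)
(4) = (t - 3)*(t^3 - 5*t^2 - t + 5) = (t - 3)*(t - 1)*(t^2 - 4*t - 5) = (t - 5)*(t - 3)*(t - 1)*(t + 1)
(5) = (h - 4)*(h^2 + 3*h - 4) = (h - 4)*(h - 1)*(h + 4)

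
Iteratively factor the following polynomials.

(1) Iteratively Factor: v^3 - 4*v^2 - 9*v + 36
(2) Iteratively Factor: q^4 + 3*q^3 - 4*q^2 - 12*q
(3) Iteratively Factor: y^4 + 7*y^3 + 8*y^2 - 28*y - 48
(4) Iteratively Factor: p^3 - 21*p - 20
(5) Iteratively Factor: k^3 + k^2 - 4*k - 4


(1) = (v - 3)*(v^2 - v - 12) = (v - 4)*(v - 3)*(v + 3)
(2) = (q - 2)*(q^3 + 5*q^2 + 6*q) = (q - 2)*(q + 2)*(q^2 + 3*q) = q*(q - 2)*(q + 2)*(q + 3)
(3) = (y + 2)*(y^3 + 5*y^2 - 2*y - 24) = (y - 2)*(y + 2)*(y^2 + 7*y + 12) = (y - 2)*(y + 2)*(y + 4)*(y + 3)
(4) = (p + 4)*(p^2 - 4*p - 5) = (p + 1)*(p + 4)*(p - 5)
(5) = (k + 2)*(k^2 - k - 2) = (k - 2)*(k + 2)*(k + 1)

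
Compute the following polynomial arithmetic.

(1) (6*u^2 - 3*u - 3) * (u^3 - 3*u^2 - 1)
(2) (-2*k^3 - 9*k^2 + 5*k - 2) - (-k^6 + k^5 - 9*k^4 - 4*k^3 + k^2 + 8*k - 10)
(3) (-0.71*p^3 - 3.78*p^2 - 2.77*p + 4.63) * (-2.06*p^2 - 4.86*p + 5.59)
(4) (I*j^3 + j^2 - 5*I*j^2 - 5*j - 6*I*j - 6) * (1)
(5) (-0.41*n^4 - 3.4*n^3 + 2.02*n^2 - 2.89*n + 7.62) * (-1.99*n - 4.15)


(1) = 6*u^5 - 21*u^4 + 6*u^3 + 3*u^2 + 3*u + 3
(2) = k^6 - k^5 + 9*k^4 + 2*k^3 - 10*k^2 - 3*k + 8
(3) = 1.4626*p^5 + 11.2374*p^4 + 20.1081*p^3 - 17.2058*p^2 - 37.9861*p + 25.8817
(4) = I*j^3 + j^2 - 5*I*j^2 - 5*j - 6*I*j - 6
(5) = 0.8159*n^5 + 8.4675*n^4 + 10.0902*n^3 - 2.6319*n^2 - 3.1703*n - 31.623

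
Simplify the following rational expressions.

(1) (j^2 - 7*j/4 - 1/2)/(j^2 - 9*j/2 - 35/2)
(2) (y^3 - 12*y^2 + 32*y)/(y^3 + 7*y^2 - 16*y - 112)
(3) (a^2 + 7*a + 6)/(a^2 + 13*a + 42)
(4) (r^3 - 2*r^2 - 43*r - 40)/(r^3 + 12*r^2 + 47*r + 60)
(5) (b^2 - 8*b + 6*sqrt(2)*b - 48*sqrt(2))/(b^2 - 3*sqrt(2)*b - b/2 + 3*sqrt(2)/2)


(1) = (4*j^2 - 7*j - 2)/(4*j^2 - 18*j - 70)
(2) = (y^2 - 8*y)/(y^2 + 11*y + 28)
(3) = (a + 1)/(a + 7)
(4) = (r^2 - 7*r - 8)/(r^2 + 7*r + 12)
(5) = (2*b^2 + b*(-16 + 12*sqrt(2)) - 96*sqrt(2))/(2*b^2 + b*(-6*sqrt(2) - 1) + 3*sqrt(2))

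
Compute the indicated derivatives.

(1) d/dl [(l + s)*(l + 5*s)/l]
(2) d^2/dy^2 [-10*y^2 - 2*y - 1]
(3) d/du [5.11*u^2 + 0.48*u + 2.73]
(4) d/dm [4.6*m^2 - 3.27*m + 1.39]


(1) = 1 - 5*s^2/l^2
(2) = -20
(3) = 10.22*u + 0.48
(4) = 9.2*m - 3.27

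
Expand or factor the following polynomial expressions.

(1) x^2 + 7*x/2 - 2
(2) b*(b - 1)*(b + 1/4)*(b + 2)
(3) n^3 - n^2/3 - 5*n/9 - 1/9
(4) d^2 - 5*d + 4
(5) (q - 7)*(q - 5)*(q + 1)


(1) = (x - 1/2)*(x + 4)
(2) = b^4 + 5*b^3/4 - 7*b^2/4 - b/2
(3) = (n - 1)*(n + 1/3)^2
(4) = (d - 4)*(d - 1)
(5) = q^3 - 11*q^2 + 23*q + 35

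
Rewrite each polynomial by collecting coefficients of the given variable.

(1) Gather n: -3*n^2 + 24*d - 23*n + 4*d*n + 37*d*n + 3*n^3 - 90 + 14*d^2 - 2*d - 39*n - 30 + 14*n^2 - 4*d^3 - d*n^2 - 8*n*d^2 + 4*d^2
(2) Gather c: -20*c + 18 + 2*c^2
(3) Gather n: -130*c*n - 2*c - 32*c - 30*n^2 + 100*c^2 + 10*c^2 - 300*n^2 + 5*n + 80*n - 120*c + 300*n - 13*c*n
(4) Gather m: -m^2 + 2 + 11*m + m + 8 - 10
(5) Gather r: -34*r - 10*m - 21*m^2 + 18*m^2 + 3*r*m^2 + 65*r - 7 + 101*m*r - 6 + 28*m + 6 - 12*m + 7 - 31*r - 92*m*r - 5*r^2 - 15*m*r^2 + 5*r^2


(1) = -4*d^3 + 18*d^2 + 22*d + 3*n^3 + n^2*(11 - d) + n*(-8*d^2 + 41*d - 62) - 120
(2) = 2*c^2 - 20*c + 18
(3) = 110*c^2 - 154*c - 330*n^2 + n*(385 - 143*c)
(4) = -m^2 + 12*m
(5) = -3*m^2 - 15*m*r^2 + 6*m + r*(3*m^2 + 9*m)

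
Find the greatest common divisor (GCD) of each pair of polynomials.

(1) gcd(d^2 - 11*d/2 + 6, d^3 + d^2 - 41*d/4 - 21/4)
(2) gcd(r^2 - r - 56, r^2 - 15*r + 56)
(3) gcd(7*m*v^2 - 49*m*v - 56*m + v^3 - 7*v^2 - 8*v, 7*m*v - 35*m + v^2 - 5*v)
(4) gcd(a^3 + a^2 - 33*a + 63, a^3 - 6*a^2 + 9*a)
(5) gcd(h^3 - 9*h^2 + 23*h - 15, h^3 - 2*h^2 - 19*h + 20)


(1) = gcd((d - 4)*(d - 3/2), (d - 3)*(d + 1/2)*(d + 7/2)) = 1
(2) = r - 8
(3) = 7*m + v
(4) = a^2 - 6*a + 9
(5) = gcd((h - 5)*(h - 3)*(h - 1), (h - 5)*(h - 1)*(h + 4)) = h^2 - 6*h + 5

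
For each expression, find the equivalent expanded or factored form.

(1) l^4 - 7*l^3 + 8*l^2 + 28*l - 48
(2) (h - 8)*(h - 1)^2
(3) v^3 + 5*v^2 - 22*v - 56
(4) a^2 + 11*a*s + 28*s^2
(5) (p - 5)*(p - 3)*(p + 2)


(1) = (l - 4)*(l - 3)*(l - 2)*(l + 2)
(2) = h^3 - 10*h^2 + 17*h - 8
(3) = (v - 4)*(v + 2)*(v + 7)
(4) = (a + 4*s)*(a + 7*s)
(5) = p^3 - 6*p^2 - p + 30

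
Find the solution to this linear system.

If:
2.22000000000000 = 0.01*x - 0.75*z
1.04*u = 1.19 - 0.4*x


Then:
u = -28.8461538461538*z - 84.2403846153846
x = 75.0*z + 222.0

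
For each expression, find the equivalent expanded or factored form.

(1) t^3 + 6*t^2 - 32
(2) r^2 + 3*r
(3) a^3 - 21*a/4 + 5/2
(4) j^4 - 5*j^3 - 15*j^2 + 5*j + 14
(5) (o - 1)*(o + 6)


(1) = (t - 2)*(t + 4)^2
(2) = r*(r + 3)
(3) = (a - 2)*(a - 1/2)*(a + 5/2)
(4) = (j - 7)*(j - 1)*(j + 1)*(j + 2)
(5) = o^2 + 5*o - 6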